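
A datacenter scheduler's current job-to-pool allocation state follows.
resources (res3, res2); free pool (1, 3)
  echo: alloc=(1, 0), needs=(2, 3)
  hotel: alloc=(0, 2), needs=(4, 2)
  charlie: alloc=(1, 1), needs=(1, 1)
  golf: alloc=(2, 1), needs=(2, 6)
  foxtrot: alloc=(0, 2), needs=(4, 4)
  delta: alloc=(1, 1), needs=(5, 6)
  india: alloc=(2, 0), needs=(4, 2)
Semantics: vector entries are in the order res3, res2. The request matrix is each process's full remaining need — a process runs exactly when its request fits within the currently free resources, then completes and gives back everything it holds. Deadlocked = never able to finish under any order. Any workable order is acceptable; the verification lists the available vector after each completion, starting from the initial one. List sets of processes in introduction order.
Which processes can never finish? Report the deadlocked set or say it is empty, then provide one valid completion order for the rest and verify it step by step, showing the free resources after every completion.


The deadlocked set is hotel, golf, foxtrot, delta and india.
Key observation: after charlie, echo the pool peaks at (3, 4), and each blocked process is short somewhere: hotel on res3; golf on res2; foxtrot on res3; delta on res3, res2; india on res3.
A valid finishing order for the others: charlie, echo. Verifying each step:
  pool = (1, 3)
  charlie needs (1, 1) <= (1, 3) -> finishes; pool += (1, 1) = (2, 4)
  echo needs (2, 3) <= (2, 4) -> finishes; pool += (1, 0) = (3, 4)
The blocked processes can never fit:
  hotel cannot run: need (4, 2) vs free (3, 4) (insufficient res3)
  golf cannot run: need (2, 6) vs free (3, 4) (insufficient res2)
  foxtrot cannot run: need (4, 4) vs free (3, 4) (insufficient res3)
  delta cannot run: need (5, 6) vs free (3, 4) (insufficient res3 and res2)
  india cannot run: need (4, 2) vs free (3, 4) (insufficient res3)


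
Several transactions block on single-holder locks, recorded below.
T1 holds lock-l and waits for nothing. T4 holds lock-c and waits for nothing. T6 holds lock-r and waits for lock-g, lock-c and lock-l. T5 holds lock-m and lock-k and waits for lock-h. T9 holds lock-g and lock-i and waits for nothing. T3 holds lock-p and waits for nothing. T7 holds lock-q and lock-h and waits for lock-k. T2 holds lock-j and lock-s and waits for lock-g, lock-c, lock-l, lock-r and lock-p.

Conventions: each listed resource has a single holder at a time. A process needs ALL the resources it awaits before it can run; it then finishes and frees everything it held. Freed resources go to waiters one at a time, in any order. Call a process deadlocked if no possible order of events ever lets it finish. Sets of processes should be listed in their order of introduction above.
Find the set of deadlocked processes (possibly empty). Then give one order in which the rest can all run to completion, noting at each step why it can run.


The deadlocked set is T5 and T7.
Key observation: along T5 -> T7 -> T5, each member waits on what the next one holds — a deadlock; no other process is dragged down with it.
The rest can finish in the order T1, T4, T9, T6, T3, T2.
Step-by-step check:
  run T1 (it waits on nothing); releases lock-l
  run T4 (it waits on nothing); releases lock-c
  run T9 (it waits on nothing); releases lock-g and lock-i
  T6: everything it awaited (lock-g, lock-c and lock-l) is free; runs, freeing lock-r
  run T3 (it waits on nothing); releases lock-p
  T2: everything it awaited (lock-g, lock-c, lock-l, lock-r and lock-p) is free; runs, freeing lock-j and lock-s


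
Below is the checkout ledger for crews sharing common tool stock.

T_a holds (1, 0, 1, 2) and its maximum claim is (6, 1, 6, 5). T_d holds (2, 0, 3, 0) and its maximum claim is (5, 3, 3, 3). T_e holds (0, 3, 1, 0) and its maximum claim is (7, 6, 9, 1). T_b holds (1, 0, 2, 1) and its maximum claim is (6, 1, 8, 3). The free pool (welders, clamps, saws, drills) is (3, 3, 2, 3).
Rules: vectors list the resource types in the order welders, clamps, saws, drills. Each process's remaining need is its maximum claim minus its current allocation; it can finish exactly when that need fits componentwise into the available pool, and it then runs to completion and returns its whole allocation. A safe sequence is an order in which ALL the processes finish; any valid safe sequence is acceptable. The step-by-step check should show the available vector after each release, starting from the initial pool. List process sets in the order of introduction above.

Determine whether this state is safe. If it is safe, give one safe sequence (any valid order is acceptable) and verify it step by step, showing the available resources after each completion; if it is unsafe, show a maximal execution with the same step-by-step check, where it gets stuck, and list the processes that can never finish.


The state is SAFE; one workable sequence: T_d, T_a, T_b, T_e.
Key observation: the first exact fit in this order is T_d — it needs (3, 3, 0, 3) with (3, 3, 2, 3) free, meeting a requested resource to the last unit.
Walking it through:
  pool = (3, 3, 2, 3)
  T_d needs (3, 3, 0, 3) <= (3, 3, 2, 3) -> finishes; pool += (2, 0, 3, 0) = (5, 3, 5, 3)
  T_a needs (5, 1, 5, 3) <= (5, 3, 5, 3) -> finishes; pool += (1, 0, 1, 2) = (6, 3, 6, 5)
  T_b needs (5, 1, 6, 2) <= (6, 3, 6, 5) -> finishes; pool += (1, 0, 2, 1) = (7, 3, 8, 6)
  T_e needs (7, 3, 8, 1) <= (7, 3, 8, 6) -> finishes; pool += (0, 3, 1, 0) = (7, 6, 9, 6)


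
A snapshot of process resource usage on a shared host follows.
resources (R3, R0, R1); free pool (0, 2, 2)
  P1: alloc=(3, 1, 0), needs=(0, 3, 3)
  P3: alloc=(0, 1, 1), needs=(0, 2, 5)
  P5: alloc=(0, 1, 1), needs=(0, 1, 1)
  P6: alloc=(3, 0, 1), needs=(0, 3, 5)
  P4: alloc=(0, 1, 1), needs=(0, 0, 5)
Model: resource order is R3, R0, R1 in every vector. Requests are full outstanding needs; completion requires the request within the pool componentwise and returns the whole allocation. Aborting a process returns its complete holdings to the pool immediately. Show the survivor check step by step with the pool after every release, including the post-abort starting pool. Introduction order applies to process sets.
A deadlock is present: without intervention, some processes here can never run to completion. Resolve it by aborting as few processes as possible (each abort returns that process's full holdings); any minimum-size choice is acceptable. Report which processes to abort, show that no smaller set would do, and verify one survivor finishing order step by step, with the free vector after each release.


The answer: abort P3 and P4.
Key observation: the returned (0, 2, 2) from P3 and P4 is what brings P6 — unrunnable before, under any order — into play at step 3.
Minimality, checking each single-abort alternative: P1 alone leaves P3 blocked (short on R1); P3 alone leaves P6 blocked (short on R1); P5 alone leaves P3 blocked (short on R1); P6 alone leaves P3 blocked (short on R1); P4 alone leaves P3 blocked (short on R1).
The survivors complete as P1, P5, P6. Verifying each step (starting from the post-abort pool):
  pool = (0, 4, 4)
  P1 needs (0, 3, 3) <= (0, 4, 4) -> finishes; pool += (3, 1, 0) = (3, 5, 4)
  P5 needs (0, 1, 1) <= (3, 5, 4) -> finishes; pool += (0, 1, 1) = (3, 6, 5)
  P6 needs (0, 3, 5) <= (3, 6, 5) -> finishes; pool += (3, 0, 1) = (6, 6, 6)


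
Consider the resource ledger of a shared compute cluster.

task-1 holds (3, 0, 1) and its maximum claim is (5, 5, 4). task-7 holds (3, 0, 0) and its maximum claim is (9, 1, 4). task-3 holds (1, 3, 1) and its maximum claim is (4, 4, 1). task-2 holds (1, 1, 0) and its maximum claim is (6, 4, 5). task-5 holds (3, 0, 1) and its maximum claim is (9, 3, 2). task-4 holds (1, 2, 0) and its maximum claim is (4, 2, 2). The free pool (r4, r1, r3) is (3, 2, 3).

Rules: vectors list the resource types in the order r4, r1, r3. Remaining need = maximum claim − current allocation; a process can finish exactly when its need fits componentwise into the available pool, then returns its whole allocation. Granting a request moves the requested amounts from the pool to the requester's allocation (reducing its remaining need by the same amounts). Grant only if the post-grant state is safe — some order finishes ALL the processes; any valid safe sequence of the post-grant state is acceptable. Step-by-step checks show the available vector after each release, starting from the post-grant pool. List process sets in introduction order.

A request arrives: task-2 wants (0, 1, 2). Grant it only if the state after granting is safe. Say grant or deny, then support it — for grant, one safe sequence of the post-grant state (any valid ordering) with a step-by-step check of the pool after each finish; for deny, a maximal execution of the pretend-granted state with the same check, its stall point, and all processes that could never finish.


DENY. Granting would leave the state unsafe.
Key observation: after task-3, task-4 the pool peaks at (5, 6, 2), and each blocked process is short somewhere: task-1 on r3; task-7 on r4, r3; task-2 on r3; task-5 on r4.
After a pretend grant, a maximal execution: task-3, task-4 — then nothing else fits. Step-by-step check:
  pool = (3, 1, 1)
  task-3: need (3, 1, 0) fits (3, 1, 1); releases (1, 3, 1), pool now (4, 4, 2)
  task-4: need (3, 0, 2) fits (4, 4, 2); releases (1, 2, 0), pool now (5, 6, 2)
  blocked: task-1 wants (2, 5, 3), pool (5, 6, 2) — not enough r3
  blocked: task-7 wants (6, 1, 4), pool (5, 6, 2) — not enough r4 and r3
  blocked: task-2 wants (5, 2, 3), pool (5, 6, 2) — not enough r3
  blocked: task-5 wants (6, 3, 1), pool (5, 6, 2) — not enough r4
Post-grant, the permanently blocked set is task-1, task-7, task-2 and task-5.


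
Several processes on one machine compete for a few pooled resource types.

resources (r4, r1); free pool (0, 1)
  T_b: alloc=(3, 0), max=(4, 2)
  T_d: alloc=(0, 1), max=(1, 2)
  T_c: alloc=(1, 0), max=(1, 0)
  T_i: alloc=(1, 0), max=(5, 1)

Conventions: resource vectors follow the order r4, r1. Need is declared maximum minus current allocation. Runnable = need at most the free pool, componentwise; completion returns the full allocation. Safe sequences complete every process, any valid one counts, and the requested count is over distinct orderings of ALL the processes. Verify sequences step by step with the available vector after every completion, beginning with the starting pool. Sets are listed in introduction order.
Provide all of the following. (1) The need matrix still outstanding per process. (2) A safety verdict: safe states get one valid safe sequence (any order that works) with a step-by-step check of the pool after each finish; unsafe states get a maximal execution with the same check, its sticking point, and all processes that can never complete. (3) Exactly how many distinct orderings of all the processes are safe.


(1) Outstanding need per process (order r4, r1):
  T_b: (1, 2)
  T_d: (1, 1)
  T_c: (0, 0)
  T_i: (4, 1)
(2) SAFE, for example via the order T_c, T_d, T_b, T_i.
Key observation: at T_d the run first touches a limit — (1, 1) against (1, 1), exact on a resource it actually requests.
Verifying each step:
  pool = (0, 1)
  T_c needs (0, 0) <= (0, 1) -> finishes; pool += (1, 0) = (1, 1)
  T_d needs (1, 1) <= (1, 1) -> finishes; pool += (0, 1) = (1, 2)
  T_b needs (1, 2) <= (1, 2) -> finishes; pool += (3, 0) = (4, 2)
  T_i needs (4, 1) <= (4, 2) -> finishes; pool += (1, 0) = (5, 2)
(3) Exactly 1 of the possible complete orderings is a safe sequence.


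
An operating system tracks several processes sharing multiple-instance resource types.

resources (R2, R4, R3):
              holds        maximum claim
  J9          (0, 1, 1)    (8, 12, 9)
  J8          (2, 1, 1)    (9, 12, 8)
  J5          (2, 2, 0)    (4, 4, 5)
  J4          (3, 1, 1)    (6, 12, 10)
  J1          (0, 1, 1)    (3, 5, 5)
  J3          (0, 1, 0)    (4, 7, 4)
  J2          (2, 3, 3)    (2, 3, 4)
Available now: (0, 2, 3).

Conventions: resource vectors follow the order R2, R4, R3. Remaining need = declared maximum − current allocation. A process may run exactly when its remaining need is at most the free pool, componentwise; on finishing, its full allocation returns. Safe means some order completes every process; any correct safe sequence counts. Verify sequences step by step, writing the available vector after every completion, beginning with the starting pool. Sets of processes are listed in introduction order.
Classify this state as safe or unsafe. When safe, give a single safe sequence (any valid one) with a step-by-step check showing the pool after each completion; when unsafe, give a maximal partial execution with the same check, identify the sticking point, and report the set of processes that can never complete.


UNSAFE — no complete ordering exists.
Key observation: the pool after J2, J5, J1, J3 is (4, 9, 7); every surviving request exceeds it in R4, so progress ends there.
The run J2, J5, J1, J3 cannot be extended any further. Verifying each step:
  pool = (0, 2, 3)
  run J2 (needs (0, 0, 1), free (0, 2, 3)); after release of (2, 3, 3) the pool is (2, 5, 6)
  run J5 (needs (2, 2, 5), free (2, 5, 6)); after release of (2, 2, 0) the pool is (4, 7, 6)
  run J1 (needs (3, 4, 4), free (4, 7, 6)); after release of (0, 1, 1) the pool is (4, 8, 7)
  run J3 (needs (4, 6, 4), free (4, 8, 7)); after release of (0, 1, 0) the pool is (4, 9, 7)
  J9 still needs (8, 11, 8) but only (4, 9, 7) is free — short on R2, R4 and R3
  J8 still needs (7, 11, 7) but only (4, 9, 7) is free — short on R2 and R4
  J4 still needs (3, 11, 9) but only (4, 9, 7) is free — short on R4 and R3
Permanently blocked: J9, J8 and J4.


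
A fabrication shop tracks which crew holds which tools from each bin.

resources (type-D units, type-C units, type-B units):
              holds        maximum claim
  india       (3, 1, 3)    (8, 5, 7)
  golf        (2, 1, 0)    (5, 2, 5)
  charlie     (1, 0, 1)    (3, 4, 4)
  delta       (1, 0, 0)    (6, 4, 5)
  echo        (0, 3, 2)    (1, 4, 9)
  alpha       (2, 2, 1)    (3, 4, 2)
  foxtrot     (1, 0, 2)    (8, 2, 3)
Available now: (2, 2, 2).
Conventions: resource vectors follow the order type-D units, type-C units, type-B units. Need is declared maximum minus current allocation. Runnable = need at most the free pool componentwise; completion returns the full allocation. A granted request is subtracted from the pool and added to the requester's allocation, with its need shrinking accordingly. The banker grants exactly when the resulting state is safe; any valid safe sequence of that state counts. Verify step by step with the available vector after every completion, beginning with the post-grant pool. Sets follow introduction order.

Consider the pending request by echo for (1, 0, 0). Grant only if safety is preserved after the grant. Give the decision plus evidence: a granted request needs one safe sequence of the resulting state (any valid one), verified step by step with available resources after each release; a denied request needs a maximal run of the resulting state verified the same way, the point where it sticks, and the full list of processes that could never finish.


DENY: after the grant no complete ordering would exist.
Key observation: after alpha, charlie the pool peaks at (4, 4, 4), and each blocked process is short somewhere: india on type-D units; golf on type-B units; delta on type-D units, type-B units; echo on type-B units; foxtrot on type-D units.
On the post-grant state, alpha, charlie is a maximal run — nothing extends it. Verifying each step:
  pool = (1, 2, 2)
  alpha needs (1, 2, 1) <= (1, 2, 2) -> finishes; pool += (2, 2, 1) = (3, 4, 3)
  charlie needs (2, 4, 3) <= (3, 4, 3) -> finishes; pool += (1, 0, 1) = (4, 4, 4)
  india still needs (5, 4, 4) but only (4, 4, 4) is free — short on type-D units
  golf still needs (3, 1, 5) but only (4, 4, 4) is free — short on type-B units
  delta still needs (5, 4, 5) but only (4, 4, 4) is free — short on type-D units and type-B units
  echo still needs (0, 1, 7) but only (4, 4, 4) is free — short on type-B units
  foxtrot still needs (7, 2, 1) but only (4, 4, 4) is free — short on type-D units
Post-grant, the permanently blocked set is india, golf, delta, echo and foxtrot.


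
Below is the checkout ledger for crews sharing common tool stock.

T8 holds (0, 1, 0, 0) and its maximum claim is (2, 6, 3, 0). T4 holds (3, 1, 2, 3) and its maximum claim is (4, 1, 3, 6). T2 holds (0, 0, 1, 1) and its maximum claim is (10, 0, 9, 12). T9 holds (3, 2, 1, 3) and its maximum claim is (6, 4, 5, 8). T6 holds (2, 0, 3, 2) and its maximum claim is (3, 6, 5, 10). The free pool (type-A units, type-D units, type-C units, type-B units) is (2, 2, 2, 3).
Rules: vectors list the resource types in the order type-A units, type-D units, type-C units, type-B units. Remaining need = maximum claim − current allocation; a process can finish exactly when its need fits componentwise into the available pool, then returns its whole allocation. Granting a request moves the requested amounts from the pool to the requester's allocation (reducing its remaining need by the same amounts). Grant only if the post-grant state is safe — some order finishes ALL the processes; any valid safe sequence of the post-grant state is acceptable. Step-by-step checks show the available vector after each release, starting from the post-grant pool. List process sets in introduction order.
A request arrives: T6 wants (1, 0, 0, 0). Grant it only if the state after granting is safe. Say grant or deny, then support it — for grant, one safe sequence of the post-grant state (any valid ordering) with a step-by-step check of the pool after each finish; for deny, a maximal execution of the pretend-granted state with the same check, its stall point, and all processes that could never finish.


GRANT — the state after the grant stays safe, e.g. via T4, T9, T8, T6, T2.
Key observation: post-grant, (1, 2, 2, 3) remains, and an order beginning with T4 completes everyone.
Step-by-step check of the post-grant state:
  pool = (1, 2, 2, 3)
  run T4 (needs (1, 0, 1, 3), free (1, 2, 2, 3)); after release of (3, 1, 2, 3) the pool is (4, 3, 4, 6)
  run T9 (needs (3, 2, 4, 5), free (4, 3, 4, 6)); after release of (3, 2, 1, 3) the pool is (7, 5, 5, 9)
  run T8 (needs (2, 5, 3, 0), free (7, 5, 5, 9)); after release of (0, 1, 0, 0) the pool is (7, 6, 5, 9)
  run T6 (needs (0, 6, 2, 8), free (7, 6, 5, 9)); after release of (3, 0, 3, 2) the pool is (10, 6, 8, 11)
  run T2 (needs (10, 0, 8, 11), free (10, 6, 8, 11)); after release of (0, 0, 1, 1) the pool is (10, 6, 9, 12)


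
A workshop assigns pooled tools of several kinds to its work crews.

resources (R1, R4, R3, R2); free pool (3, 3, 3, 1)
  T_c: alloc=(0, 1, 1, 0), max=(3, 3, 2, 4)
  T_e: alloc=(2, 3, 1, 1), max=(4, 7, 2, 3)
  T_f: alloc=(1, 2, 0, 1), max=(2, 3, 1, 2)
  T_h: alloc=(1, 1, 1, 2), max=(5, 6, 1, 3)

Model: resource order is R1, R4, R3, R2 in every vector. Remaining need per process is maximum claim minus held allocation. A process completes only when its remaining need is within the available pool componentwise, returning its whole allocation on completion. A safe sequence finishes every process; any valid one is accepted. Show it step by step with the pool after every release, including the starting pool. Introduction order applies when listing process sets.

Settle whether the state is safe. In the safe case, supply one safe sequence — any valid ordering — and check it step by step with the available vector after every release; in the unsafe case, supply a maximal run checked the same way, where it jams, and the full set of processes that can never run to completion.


SAFE. One safe sequence: T_f, T_h, T_c, T_e.
Key observation: T_f marks the first exact bind of the order: its need (1, 1, 1, 1) fits the free (3, 3, 3, 1) with zero slack on a requested resource.
Verifying each step:
  pool = (3, 3, 3, 1)
  T_f: need (1, 1, 1, 1) fits (3, 3, 3, 1); releases (1, 2, 0, 1), pool now (4, 5, 3, 2)
  T_h: need (4, 5, 0, 1) fits (4, 5, 3, 2); releases (1, 1, 1, 2), pool now (5, 6, 4, 4)
  T_c: need (3, 2, 1, 4) fits (5, 6, 4, 4); releases (0, 1, 1, 0), pool now (5, 7, 5, 4)
  T_e: need (2, 4, 1, 2) fits (5, 7, 5, 4); releases (2, 3, 1, 1), pool now (7, 10, 6, 5)


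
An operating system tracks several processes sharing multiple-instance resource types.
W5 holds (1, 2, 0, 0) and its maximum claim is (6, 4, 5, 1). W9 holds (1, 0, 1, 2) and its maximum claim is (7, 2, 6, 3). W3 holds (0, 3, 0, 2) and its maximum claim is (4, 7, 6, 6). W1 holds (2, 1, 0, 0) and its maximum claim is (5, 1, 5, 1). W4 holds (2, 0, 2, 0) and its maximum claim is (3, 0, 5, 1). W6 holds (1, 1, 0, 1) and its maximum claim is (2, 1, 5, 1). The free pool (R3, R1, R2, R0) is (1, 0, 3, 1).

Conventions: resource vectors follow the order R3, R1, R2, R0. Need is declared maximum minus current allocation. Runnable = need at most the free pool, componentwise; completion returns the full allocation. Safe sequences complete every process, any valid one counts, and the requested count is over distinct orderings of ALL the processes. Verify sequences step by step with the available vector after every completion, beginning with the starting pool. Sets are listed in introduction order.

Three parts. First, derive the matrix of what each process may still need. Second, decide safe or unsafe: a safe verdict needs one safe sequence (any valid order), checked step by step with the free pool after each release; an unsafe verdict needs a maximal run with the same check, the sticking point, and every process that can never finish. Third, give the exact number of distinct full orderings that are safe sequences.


(1) Need matrix, components ordered R3, R1, R2, R0:
  W5: (5, 2, 5, 1)
  W9: (6, 2, 5, 1)
  W3: (4, 4, 6, 4)
  W1: (3, 0, 5, 1)
  W4: (1, 0, 3, 1)
  W6: (1, 0, 5, 0)
(2) The state is SAFE; one workable sequence: W4, W6, W1, W5, W9, W3.
Key observation: W4 is the earliest step where a requested resource binds exactly: need (1, 0, 3, 1), pool (1, 0, 3, 1) at its turn.
Verifying each step:
  pool = (1, 0, 3, 1)
  run W4 (needs (1, 0, 3, 1), free (1, 0, 3, 1)); after release of (2, 0, 2, 0) the pool is (3, 0, 5, 1)
  run W6 (needs (1, 0, 5, 0), free (3, 0, 5, 1)); after release of (1, 1, 0, 1) the pool is (4, 1, 5, 2)
  run W1 (needs (3, 0, 5, 1), free (4, 1, 5, 2)); after release of (2, 1, 0, 0) the pool is (6, 2, 5, 2)
  run W5 (needs (5, 2, 5, 1), free (6, 2, 5, 2)); after release of (1, 2, 0, 0) the pool is (7, 4, 5, 2)
  run W9 (needs (6, 2, 5, 1), free (7, 4, 5, 2)); after release of (1, 0, 1, 2) the pool is (8, 4, 6, 4)
  run W3 (needs (4, 4, 6, 4), free (8, 4, 6, 4)); after release of (0, 3, 0, 2) the pool is (8, 7, 6, 6)
(3) Precisely 4 of the possible complete orderings are safe sequences.


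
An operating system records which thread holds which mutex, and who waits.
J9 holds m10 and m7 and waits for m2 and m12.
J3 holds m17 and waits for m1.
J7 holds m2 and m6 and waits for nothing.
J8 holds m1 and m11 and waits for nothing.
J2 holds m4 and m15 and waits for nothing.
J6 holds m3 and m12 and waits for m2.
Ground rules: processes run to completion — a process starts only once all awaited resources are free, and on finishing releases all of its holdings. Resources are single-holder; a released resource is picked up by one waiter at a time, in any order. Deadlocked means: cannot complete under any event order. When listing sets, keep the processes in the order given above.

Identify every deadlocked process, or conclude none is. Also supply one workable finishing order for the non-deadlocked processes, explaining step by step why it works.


Nothing here is deadlocked.
Key observation: there is no circular wait here — follow any chain and it reaches a process that is free to run now.
A valid finishing order for the others: J7, J8, J3, J6, J9, J2.
Step-by-step check:
  J7 waits on nothing -> runs at once and releases m2 and m6
  J8 waits on nothing -> runs at once and releases m1 and m11
  J3: everything it awaited (m1) is free; runs, freeing m17
  J6: everything it awaited (m2) is free; runs, freeing m3 and m12
  J9: everything it awaited (m2 and m12) is free; runs, freeing m10 and m7
  J2 waits on nothing -> runs at once and releases m4 and m15


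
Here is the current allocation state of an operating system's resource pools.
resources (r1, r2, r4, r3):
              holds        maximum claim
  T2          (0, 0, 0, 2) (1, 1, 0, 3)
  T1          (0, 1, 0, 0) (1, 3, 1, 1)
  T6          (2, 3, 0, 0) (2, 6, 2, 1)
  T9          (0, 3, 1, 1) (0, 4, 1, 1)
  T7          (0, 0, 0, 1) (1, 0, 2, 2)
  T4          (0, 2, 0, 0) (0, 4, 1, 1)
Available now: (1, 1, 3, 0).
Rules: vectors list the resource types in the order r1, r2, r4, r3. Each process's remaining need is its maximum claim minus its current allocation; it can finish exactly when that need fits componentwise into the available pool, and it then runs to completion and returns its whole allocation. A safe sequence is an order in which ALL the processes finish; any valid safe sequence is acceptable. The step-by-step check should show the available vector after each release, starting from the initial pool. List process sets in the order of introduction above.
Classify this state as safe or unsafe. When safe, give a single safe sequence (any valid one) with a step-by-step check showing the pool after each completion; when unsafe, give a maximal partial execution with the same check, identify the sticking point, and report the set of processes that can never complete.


SAFE. One safe sequence: T9, T6, T7, T1, T2, T4.
Key observation: T9 marks the first exact bind of the order: its need (0, 1, 0, 0) fits the free (1, 1, 3, 0) with zero slack on a requested resource.
Check, step by step:
  pool = (1, 1, 3, 0)
  run T9 (needs (0, 1, 0, 0), free (1, 1, 3, 0)); after release of (0, 3, 1, 1) the pool is (1, 4, 4, 1)
  run T6 (needs (0, 3, 2, 1), free (1, 4, 4, 1)); after release of (2, 3, 0, 0) the pool is (3, 7, 4, 1)
  run T7 (needs (1, 0, 2, 1), free (3, 7, 4, 1)); after release of (0, 0, 0, 1) the pool is (3, 7, 4, 2)
  run T1 (needs (1, 2, 1, 1), free (3, 7, 4, 2)); after release of (0, 1, 0, 0) the pool is (3, 8, 4, 2)
  run T2 (needs (1, 1, 0, 1), free (3, 8, 4, 2)); after release of (0, 0, 0, 2) the pool is (3, 8, 4, 4)
  run T4 (needs (0, 2, 1, 1), free (3, 8, 4, 4)); after release of (0, 2, 0, 0) the pool is (3, 10, 4, 4)


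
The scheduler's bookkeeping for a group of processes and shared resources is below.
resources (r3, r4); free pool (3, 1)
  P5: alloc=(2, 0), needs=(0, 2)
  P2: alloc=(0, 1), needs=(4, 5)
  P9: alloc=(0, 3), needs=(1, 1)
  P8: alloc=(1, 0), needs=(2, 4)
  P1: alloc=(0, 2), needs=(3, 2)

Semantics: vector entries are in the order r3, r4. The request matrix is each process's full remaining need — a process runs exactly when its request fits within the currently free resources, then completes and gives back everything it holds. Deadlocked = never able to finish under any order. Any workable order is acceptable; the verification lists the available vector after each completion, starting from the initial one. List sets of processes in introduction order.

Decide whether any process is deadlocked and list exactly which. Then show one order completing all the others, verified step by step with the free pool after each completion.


Nothing here is deadlocked.
Key observation: P9 fits the free pool immediately, and its release cascades until everyone finishes.
The rest can finish in the order P9, P5, P1, P8, P2. Step-by-step check:
  pool = (3, 1)
  P9 needs (1, 1) <= (3, 1) -> finishes; pool += (0, 3) = (3, 4)
  P5 needs (0, 2) <= (3, 4) -> finishes; pool += (2, 0) = (5, 4)
  P1 needs (3, 2) <= (5, 4) -> finishes; pool += (0, 2) = (5, 6)
  P8 needs (2, 4) <= (5, 6) -> finishes; pool += (1, 0) = (6, 6)
  P2 needs (4, 5) <= (6, 6) -> finishes; pool += (0, 1) = (6, 7)


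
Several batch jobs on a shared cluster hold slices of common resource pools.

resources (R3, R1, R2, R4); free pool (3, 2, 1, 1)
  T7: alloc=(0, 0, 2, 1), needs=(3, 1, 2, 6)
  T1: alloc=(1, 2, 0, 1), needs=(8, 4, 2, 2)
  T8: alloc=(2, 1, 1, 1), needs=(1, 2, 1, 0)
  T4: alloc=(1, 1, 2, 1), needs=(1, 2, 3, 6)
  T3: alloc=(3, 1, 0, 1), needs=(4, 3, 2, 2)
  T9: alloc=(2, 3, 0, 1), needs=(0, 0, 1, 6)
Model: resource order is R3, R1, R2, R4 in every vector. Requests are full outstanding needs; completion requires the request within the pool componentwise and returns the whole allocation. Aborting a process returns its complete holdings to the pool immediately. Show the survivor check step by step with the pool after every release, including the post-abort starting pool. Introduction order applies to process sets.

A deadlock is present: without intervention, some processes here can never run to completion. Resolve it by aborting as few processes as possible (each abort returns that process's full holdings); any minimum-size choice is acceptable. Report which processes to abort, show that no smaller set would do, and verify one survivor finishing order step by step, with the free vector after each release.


Abort T7 and T9.
Key observation: T4 was stuck for good until T7 and T9 gave back (2, 3, 2, 2); in the order shown it finishes at step 4.
Minimality, checking each single-abort alternative: T7 alone leaves T4 blocked (short on R4); T1 alone leaves T7 blocked (short on R4); T8 alone leaves T7 blocked (short on R4); T4 alone leaves T7 blocked (short on R4); T3 alone leaves T7 blocked (short on R4); T9 alone leaves T7 blocked (short on R4).
The survivors complete as T8, T3, T1, T4. Step-by-step check (starting from the post-abort pool):
  pool = (5, 5, 3, 3)
  T8: need (1, 2, 1, 0) fits (5, 5, 3, 3); releases (2, 1, 1, 1), pool now (7, 6, 4, 4)
  T3: need (4, 3, 2, 2) fits (7, 6, 4, 4); releases (3, 1, 0, 1), pool now (10, 7, 4, 5)
  T1: need (8, 4, 2, 2) fits (10, 7, 4, 5); releases (1, 2, 0, 1), pool now (11, 9, 4, 6)
  T4: need (1, 2, 3, 6) fits (11, 9, 4, 6); releases (1, 1, 2, 1), pool now (12, 10, 6, 7)


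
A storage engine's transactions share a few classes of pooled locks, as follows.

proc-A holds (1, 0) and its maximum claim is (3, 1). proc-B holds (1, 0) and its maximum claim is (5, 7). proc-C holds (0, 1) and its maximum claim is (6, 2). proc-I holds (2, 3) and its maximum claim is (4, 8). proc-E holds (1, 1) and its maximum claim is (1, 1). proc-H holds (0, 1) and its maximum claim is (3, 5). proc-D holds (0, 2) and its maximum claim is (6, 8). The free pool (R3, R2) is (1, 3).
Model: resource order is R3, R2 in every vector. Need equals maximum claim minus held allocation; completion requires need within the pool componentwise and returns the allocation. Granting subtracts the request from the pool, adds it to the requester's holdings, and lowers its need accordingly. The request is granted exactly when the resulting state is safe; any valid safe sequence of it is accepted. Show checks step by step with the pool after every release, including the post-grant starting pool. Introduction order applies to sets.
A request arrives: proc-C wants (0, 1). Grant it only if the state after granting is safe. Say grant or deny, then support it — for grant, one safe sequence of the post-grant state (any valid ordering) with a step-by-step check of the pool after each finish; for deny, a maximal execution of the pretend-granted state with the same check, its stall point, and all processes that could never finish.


DENY — the pretend-granted state is unsafe.
Key observation: after proc-E, proc-A the pool peaks at (3, 3), and each blocked process is short somewhere: proc-B on R3, R2; proc-C on R3; proc-I on R2; proc-H on R2; proc-D on R3, R2.
On the post-grant state, proc-E, proc-A is a maximal run — nothing extends it. Walking it through:
  pool = (1, 2)
  proc-E needs (0, 0) <= (1, 2) -> finishes; pool += (1, 1) = (2, 3)
  proc-A needs (2, 1) <= (2, 3) -> finishes; pool += (1, 0) = (3, 3)
  blocked: proc-B wants (4, 7), pool (3, 3) — not enough R3 and R2
  blocked: proc-C wants (6, 0), pool (3, 3) — not enough R3
  blocked: proc-I wants (2, 5), pool (3, 3) — not enough R2
  blocked: proc-H wants (3, 4), pool (3, 3) — not enough R2
  blocked: proc-D wants (6, 6), pool (3, 3) — not enough R3 and R2
Had the request been granted, proc-B, proc-C, proc-I, proc-H and proc-D could never finish.


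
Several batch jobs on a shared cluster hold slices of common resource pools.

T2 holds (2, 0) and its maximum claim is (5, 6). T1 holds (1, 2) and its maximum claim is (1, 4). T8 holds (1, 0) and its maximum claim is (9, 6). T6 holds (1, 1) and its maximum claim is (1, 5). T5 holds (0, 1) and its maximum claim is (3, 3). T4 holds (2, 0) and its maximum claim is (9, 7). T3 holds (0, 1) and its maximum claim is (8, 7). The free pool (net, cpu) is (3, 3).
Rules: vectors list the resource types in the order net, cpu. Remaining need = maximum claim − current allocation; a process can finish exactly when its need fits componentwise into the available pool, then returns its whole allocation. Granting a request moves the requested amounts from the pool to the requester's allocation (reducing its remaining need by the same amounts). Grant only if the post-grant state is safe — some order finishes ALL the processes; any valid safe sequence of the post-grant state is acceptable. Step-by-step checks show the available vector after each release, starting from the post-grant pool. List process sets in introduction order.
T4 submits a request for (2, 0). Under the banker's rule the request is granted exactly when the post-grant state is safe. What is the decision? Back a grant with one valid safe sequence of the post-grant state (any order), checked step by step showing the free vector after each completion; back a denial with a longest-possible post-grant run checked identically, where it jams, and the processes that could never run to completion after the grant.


GRANT — the state after the grant stays safe, e.g. via T1, T6, T5, T2, T4, T8, T3.
Key observation: after the grant the pool drops to (1, 3), which still lets T1 finish first and unwind the rest.
Check on the post-grant state, step by step:
  pool = (1, 3)
  run T1 (needs (0, 2), free (1, 3)); after release of (1, 2) the pool is (2, 5)
  run T6 (needs (0, 4), free (2, 5)); after release of (1, 1) the pool is (3, 6)
  run T5 (needs (3, 2), free (3, 6)); after release of (0, 1) the pool is (3, 7)
  run T2 (needs (3, 6), free (3, 7)); after release of (2, 0) the pool is (5, 7)
  run T4 (needs (5, 7), free (5, 7)); after release of (4, 0) the pool is (9, 7)
  run T8 (needs (8, 6), free (9, 7)); after release of (1, 0) the pool is (10, 7)
  run T3 (needs (8, 6), free (10, 7)); after release of (0, 1) the pool is (10, 8)


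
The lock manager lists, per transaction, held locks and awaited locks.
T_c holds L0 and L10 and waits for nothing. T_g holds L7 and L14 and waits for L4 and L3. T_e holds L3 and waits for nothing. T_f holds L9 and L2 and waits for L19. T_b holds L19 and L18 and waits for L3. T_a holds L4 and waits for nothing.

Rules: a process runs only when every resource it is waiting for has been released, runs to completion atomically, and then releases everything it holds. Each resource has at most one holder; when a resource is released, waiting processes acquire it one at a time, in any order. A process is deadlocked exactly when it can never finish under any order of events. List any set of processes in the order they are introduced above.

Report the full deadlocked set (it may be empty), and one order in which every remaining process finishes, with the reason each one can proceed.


The deadlocked set is empty.
Key observation: the wait graph is acyclic; completion cascades from the unblocked processes through everyone else.
One completion order for the rest: T_a, T_e, T_g, T_b, T_f, T_c.
Verifying each step:
  run T_a (it waits on nothing); releases L4
  run T_e (it waits on nothing); releases L3
  T_g waits on L4 and L3 — all released -> runs and releases L7 and L14
  T_b waits on L3 — all released -> runs and releases L19 and L18
  T_f waits on L19 — all released -> runs and releases L9 and L2
  run T_c (it waits on nothing); releases L0 and L10


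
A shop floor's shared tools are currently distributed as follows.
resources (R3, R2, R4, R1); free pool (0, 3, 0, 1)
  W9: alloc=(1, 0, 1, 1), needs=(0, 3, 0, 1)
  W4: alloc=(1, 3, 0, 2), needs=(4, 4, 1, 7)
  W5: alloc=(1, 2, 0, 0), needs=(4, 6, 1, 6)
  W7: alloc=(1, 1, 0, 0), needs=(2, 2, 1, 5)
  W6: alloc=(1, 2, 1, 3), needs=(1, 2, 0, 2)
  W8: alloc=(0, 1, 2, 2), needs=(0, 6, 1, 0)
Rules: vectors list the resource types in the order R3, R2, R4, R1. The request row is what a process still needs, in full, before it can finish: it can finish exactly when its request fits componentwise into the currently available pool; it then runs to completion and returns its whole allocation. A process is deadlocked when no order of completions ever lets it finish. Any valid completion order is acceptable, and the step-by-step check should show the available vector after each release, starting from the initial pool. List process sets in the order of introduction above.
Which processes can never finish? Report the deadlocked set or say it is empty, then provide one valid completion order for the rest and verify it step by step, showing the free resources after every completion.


Deadlocked set: W4 and W5.
Key observation: no order helps: past W9, W6, W7, W8, the free pool tops out at (3, 7, 4, 7), below what each blocked process needs in R3.
One completion order for the rest: W9, W6, W7, W8. Verifying each step:
  pool = (0, 3, 0, 1)
  run W9 (needs (0, 3, 0, 1), free (0, 3, 0, 1)); after release of (1, 0, 1, 1) the pool is (1, 3, 1, 2)
  run W6 (needs (1, 2, 0, 2), free (1, 3, 1, 2)); after release of (1, 2, 1, 3) the pool is (2, 5, 2, 5)
  run W7 (needs (2, 2, 1, 5), free (2, 5, 2, 5)); after release of (1, 1, 0, 0) the pool is (3, 6, 2, 5)
  run W8 (needs (0, 6, 1, 0), free (3, 6, 2, 5)); after release of (0, 1, 2, 2) the pool is (3, 7, 4, 7)
The stuck group stays short no matter what:
  blocked: W4 wants (4, 4, 1, 7), pool (3, 7, 4, 7) — not enough R3
  blocked: W5 wants (4, 6, 1, 6), pool (3, 7, 4, 7) — not enough R3


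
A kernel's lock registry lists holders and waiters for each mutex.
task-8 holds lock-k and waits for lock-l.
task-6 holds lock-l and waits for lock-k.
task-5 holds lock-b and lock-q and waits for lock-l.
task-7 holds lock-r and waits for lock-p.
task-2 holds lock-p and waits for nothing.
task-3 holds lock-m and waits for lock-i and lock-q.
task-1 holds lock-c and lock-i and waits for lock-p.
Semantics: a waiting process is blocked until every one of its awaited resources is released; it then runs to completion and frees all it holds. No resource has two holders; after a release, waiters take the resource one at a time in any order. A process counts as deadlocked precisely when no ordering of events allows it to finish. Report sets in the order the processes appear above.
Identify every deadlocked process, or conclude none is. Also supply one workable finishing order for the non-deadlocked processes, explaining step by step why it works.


Deadlocked: task-8, task-6, task-5 and task-3.
Key observation: the waits loop around task-8 -> task-6 -> task-8 with no way out; task-5 and task-3 wait into the deadlock from upstream.
One completion order for the rest: task-2, task-1, task-7.
Check, step by step:
  task-2 waits on nothing -> runs at once and releases lock-p
  task-1 waits on lock-p — all released -> runs and releases lock-c and lock-i
  task-7 waits on lock-p — all released -> runs and releases lock-r


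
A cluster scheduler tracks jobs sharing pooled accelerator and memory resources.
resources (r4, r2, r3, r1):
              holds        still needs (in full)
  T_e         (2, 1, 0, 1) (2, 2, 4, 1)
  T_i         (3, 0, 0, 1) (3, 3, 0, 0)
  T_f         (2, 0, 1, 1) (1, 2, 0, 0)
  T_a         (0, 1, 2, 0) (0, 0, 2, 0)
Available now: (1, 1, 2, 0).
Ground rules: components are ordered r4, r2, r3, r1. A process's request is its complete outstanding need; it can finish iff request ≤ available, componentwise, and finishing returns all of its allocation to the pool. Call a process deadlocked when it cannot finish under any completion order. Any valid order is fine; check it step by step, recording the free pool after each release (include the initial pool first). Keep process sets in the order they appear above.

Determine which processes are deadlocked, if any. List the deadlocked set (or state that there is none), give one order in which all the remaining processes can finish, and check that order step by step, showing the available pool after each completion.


No process is deadlocked.
Key observation: no deadlock: T_a fits now, and the freed resources carry the rest through.
A valid finishing order for the others: T_a, T_f, T_e, T_i. Walking it through:
  pool = (1, 1, 2, 0)
  T_a needs (0, 0, 2, 0) <= (1, 1, 2, 0) -> finishes; pool += (0, 1, 2, 0) = (1, 2, 4, 0)
  T_f needs (1, 2, 0, 0) <= (1, 2, 4, 0) -> finishes; pool += (2, 0, 1, 1) = (3, 2, 5, 1)
  T_e needs (2, 2, 4, 1) <= (3, 2, 5, 1) -> finishes; pool += (2, 1, 0, 1) = (5, 3, 5, 2)
  T_i needs (3, 3, 0, 0) <= (5, 3, 5, 2) -> finishes; pool += (3, 0, 0, 1) = (8, 3, 5, 3)
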